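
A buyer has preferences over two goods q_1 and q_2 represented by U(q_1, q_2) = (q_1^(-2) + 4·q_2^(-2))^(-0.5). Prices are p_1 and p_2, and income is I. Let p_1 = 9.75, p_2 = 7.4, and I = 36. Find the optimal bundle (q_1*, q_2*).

q_1* = 1.591, q_2* = 2.7687

MU_q_1 ∝ q_1^(-3), MU_q_2 ∝ 4·q_2^(-3), so MRS = (1/4)·(q_2/q_1)^(3) = p_1/p_2.
Solve for the ratio: q_2/q_1 = [4·p_1/p_2]^(1/3).
With the ratio pinned down, the budget gives q_1* = I/(p_1 + p_2·(q_2/q_1)) and q_2* = (q_2/q_1)·q_1*.
Numerically q_2/q_1 = 1.740247, so q_1* = 36/(9.75 + 7.4·1.740247) = 1.591 and q_2* = 1.740247·1.591 = 2.7687.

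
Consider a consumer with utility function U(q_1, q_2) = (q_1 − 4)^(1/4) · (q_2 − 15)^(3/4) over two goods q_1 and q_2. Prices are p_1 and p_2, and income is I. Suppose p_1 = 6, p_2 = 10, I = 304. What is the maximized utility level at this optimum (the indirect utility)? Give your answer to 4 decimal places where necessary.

MRS = (1/3)·(q_2−15)/(q_1−4). Tangency with p_1/p_2 gives q_2−15 = 3·(p_1/p_2)·(q_1−4).
After buying the subsistence bundle (4, 15), a share 0.25 of the remaining income goes to q_1: q_1* = 4 + 0.25·(I − 4p_1 − 15p_2)/p_1.
Discretionary income = 304 − 4·6 − 15·10 = 130; q_1* = 4 + 0.25·130/6 = 9.4167; q_2* = 15 + 0.75·130/10 = 24.75.
Utility at the optimum: U(9.4167, 24.75) = 8.4176.

V = 8.4176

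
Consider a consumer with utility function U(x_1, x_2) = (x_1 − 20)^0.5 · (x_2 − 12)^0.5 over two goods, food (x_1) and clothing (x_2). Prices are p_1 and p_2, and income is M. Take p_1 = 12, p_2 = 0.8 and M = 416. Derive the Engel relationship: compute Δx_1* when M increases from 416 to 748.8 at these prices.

Let x_1' = x_1−20, x_2' = x_2−12. MRS = x_2'/x_1' = p_1/p_2.
After buying the subsistence bundle (20, 12), a share 0.5 of the remaining income goes to x_1: x_1* = 20 + 0.5·(M − 20p_1 − 12p_2)/p_1.
Discretionary income = 416 − 20·12 − 12·0.8 = 166.4; x_1* = 20 + 0.5·166.4/12 = 26.9333.
At M' = 748.8: x_1* = 40.8. Change: 40.8 − 26.9333 = 13.8667.

Δx_1* = 13.8667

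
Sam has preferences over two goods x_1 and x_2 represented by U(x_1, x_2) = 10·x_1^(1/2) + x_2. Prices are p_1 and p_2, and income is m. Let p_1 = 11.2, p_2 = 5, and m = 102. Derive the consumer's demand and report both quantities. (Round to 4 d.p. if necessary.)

x_1* = 4.9825, x_2* = 9.2393

Solve: √x_1 = 5·p_2/p_1, so x_1*(p_1,p_2) = (5·p_2/p_1)², and x_2* = (m − p_1·x_1*)/p_2.
Plugging in: x_1* = (5·5/11.2)² = 4.9825, x_2* = 9.2393.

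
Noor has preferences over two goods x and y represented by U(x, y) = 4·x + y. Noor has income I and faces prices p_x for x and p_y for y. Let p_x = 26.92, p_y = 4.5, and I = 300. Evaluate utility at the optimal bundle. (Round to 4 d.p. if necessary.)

Linear utility — the consumer picks whichever good has higher MU/price: 4/26.92 = 0.1486 vs 1/4.5 = 0.2222.
y gives more utility per dollar, so spend all income on y: y* = I/p_y, x* = 0.
Numerically: x* = 0, y* = 66.6667.
Utility at the optimum: U(0, 66.6667) = 66.6667.

V = 66.6667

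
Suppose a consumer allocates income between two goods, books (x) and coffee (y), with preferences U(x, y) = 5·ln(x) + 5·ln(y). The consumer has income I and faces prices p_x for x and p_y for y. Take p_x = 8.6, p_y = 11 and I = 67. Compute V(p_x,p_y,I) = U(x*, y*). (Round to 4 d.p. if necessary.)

V = 12.3672

The MRS is y/x. Set MRS = p_x/p_y.
So 5·p_y·y = 5·p_x·x; combined with the budget, a share 0.5 of income goes to x.
Demand: x*(p_x,p_y,I) = 0.5·I/p_x and y* = 0.5·I/p_y.
At p_x=8.6, p_y=11, I=67: x* = 0.5·67/8.6 = 3.8953, y* = 3.0455.
Utility at the optimum: U(3.8953, 3.0455) = 12.3672.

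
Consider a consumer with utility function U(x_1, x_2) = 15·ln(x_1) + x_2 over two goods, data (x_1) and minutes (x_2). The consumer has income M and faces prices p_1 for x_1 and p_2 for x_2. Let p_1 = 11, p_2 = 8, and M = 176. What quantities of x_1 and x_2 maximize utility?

MU_x_1 = 15/x_1, MU_x_2 = 1. Tangency: 15/x_1 = p_1/p_2.
So x_1*(p_1,p_2) = 15·p_2/p_1, independent of income; and x_2* = (M − 15·p_2)/p_2.
At the given prices: x_1* = 15·8/11 = 10.9091, and x_2* = 7.

x_1* = 10.9091, x_2* = 7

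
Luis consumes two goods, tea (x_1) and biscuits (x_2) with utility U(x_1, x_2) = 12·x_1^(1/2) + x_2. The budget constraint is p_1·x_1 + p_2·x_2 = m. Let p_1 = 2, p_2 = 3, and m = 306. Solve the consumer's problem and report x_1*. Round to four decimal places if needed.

x_1* = 81

Set MRS = p_1/p_2: 6·x_1^(−1/2) = p_1/p_2.
Thus x_1* = (6·p_2/p_1)² — independent of m — with the rest of income spent on x_2.
Plugging in: x_1* = (6·3/2)² = 81.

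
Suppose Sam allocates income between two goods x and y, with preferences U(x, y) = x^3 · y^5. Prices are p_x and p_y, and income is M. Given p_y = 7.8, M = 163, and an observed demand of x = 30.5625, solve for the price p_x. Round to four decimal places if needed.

p_x = 2

MU_x/MU_y = (3·y)/(5·x); tangency sets this equal to p_x/p_y.
So 3·p_y·y = 5·p_x·x; combined with the budget, a share 0.375 of income goes to x.
Demand: x*(p_x,p_y,M) = 0.375·M/p_x and y* = 0.625·M/p_y.
Set x* = 30.5625 in the demand function and solve for p_x: p_x = 2.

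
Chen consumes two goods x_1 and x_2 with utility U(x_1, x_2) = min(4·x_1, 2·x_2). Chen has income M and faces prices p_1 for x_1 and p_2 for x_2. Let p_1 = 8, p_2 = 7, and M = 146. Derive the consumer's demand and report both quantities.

x_1* = 6.6364, x_2* = 13.2727

Leontief preferences: the optimum is at the kink where x_1/2 = x_2/4, i.e. x_2 = 2·x_1.
Budget: p_1·x_1 + p_2·2·x_1 = M, so (2·p_1 + 4·p_2)·x_1 = 2·M.
Demand: x_1*(p_1,p_2,M) = 2·M/(2·p_1 + 4·p_2), x_2* = 4·M/(2·p_1 + 4·p_2).
Here 2·8 + 4·7 = 44, giving x_1* = 6.6364 and x_2* = 13.2727.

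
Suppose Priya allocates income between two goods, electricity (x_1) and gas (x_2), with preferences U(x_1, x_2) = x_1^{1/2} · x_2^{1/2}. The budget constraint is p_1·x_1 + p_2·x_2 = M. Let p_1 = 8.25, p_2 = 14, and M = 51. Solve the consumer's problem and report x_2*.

x_2* = 1.8214

The MRS is x_2/x_1. Set MRS = p_1/p_2.
Rearranging, p_2·x_2 = p_1·x_1. Substituting into the budget gives p_1·x_1·(1 + 1) = M.
Demand: x_1*(p_1,p_2,M) = 0.5·M/p_1 and x_2* = 0.5·M/p_2.
At p_1=8.25, p_2=14, M=51: x_2* = 0.5·51/14 = 1.8214.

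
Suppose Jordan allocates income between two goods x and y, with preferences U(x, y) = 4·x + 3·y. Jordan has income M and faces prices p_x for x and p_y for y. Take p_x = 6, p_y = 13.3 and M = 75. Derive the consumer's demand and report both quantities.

x* = 12.5, y* = 0

Linear utility — the consumer picks whichever good has higher MU/price: 4/6 = 0.6667 vs 3/13.3 = 0.2256.
x gives more utility per dollar, so spend all income on x: x* = M/p_x, y* = 0.
Numerically: x* = 12.5, y* = 0.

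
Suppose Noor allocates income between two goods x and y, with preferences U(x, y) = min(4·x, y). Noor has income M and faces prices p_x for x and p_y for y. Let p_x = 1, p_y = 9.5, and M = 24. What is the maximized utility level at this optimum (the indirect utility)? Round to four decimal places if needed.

With perfect complements, no substitution: consume in ratio x:y = 1:4.
Budget: p_x·x + p_y·4·x = M, so (p_x + 4·p_y)·x = M.
Demand: x*(p_x,p_y,M) = M/(p_x + 4·p_y), y* = 4·M/(p_x + 4·p_y).
Here 1 + 4·9.5 = 39, giving x* = 0.6154 and y* = 2.4615.
Utility at the optimum: U(0.6154, 2.4615) = 2.4615.

V = 2.4615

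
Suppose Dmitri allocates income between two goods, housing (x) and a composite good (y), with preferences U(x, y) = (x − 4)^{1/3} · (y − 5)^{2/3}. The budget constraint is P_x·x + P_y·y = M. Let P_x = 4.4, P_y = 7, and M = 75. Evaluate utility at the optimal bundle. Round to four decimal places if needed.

V = 1.9767

Discretionary income = 75 − 4·4.4 − 5·7 = 22.4; x* = 4 + 1/3·22.4/4.4 = 5.697; y* = 5 + 2/3·22.4/7 = 7.1333.
Utility at the optimum: U(5.697, 7.1333) = 1.9767.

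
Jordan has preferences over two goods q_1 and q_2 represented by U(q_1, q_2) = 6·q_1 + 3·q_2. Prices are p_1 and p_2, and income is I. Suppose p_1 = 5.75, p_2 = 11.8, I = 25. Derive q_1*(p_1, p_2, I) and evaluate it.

q_1* = 4.3478

Linear utility — the consumer picks whichever good has higher MU/price: 6/5.75 = 1.0435 vs 3/11.8 = 0.2542.
q_1 gives more utility per dollar, so spend all income on q_1: q_1* = I/p_1, q_2* = 0.
Numerically: q_1* = 4.3478, q_2* = 0.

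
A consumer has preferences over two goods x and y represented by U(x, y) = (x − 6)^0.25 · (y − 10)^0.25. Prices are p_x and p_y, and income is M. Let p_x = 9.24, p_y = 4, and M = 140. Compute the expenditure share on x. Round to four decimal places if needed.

share on x = 0.5551

This is Cobb-Douglas in (x−6, y−10): tangency gives 0.25·p_y·(y−10) = 0.25·p_x·(x−6).
Substituting into the budget: x* = 6 + 0.5·(M − 6·p_x − 10·p_y)/p_x, and y* = 10 + 0.5·(…)/p_y.
Discretionary income = 140 − 6·9.24 − 10·4 = 44.56; x* = 6 + 0.5·44.56/9.24 = 8.4113; y* = 10 + 0.5·44.56/4 = 15.57.
Expenditure on x: 9.24·8.4113 = 77.72; share = 0.5551.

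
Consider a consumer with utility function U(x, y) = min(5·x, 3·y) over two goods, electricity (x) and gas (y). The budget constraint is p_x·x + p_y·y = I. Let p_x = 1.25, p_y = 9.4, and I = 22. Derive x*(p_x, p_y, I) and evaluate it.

Leontief preferences: the optimum is at the kink where x/3 = y/5, i.e. y = (5/3)·x.
Budget: p_x·x + p_y·(5/3)·x = I, so (3·p_x + 5·p_y)·x = 3·I.
Demand: x*(p_x,p_y,I) = 3·I/(3·p_x + 5·p_y), y* = 5·I/(3·p_x + 5·p_y).
Here 3·1.25 + 5·9.4 = 50.75, giving x* = 1.3005.

x* = 1.3005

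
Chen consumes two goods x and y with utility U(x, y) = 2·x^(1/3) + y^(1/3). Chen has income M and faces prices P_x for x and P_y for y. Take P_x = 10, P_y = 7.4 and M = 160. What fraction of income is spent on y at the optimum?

share on y = 0.2913

MU_x ∝ 2·x^(-2/3), MU_y ∝ y^(-2/3), so MRS = 2·(y/x)^(2/3) = P_x/P_y.
Solve for the ratio: y/x = [(1/2)·P_x/P_y]^(1.5).
With the ratio pinned down, the budget gives x* = M/(P_x + P_y·(y/x)) and y* = (y/x)·x*.
Numerically y/x = 0.555402, so x* = 160/(10 + 7.4·0.555402) = 11.3395 and y* = 0.555402·11.3395 = 6.298.
Expenditure on y: 7.4·6.298 = 46.605; share = 0.2913.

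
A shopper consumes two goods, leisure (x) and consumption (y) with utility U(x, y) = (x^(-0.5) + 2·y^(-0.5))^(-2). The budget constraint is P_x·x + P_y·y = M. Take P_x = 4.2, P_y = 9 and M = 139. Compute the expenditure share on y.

share on y = 0.6718

MRS = MU_x/MU_y = (1/2)·(y/x)^(1.5). Set equal to P_x/P_y.
Solve for the ratio: y/x = [2·P_x/P_y]^(2/3).
Substitute y = (y/x)·x into the budget: x* = M/(P_x + P_y·(y/x)).
Numerically y/x = 0.955047, so x* = 139/(4.2 + 9·0.955047) = 10.8633 and y* = 0.955047·10.8633 = 10.3749.
Expenditure on y: 9·10.3749 = 93.3743; share = 0.6718.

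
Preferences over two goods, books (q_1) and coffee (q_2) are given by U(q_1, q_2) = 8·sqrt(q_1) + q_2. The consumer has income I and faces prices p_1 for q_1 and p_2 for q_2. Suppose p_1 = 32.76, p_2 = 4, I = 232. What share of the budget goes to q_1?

Utility is quasi-linear in q_2; the FOC for q_1 is 4/√q_1 = p_1/p_2.
Thus q_1* = (4·p_2/p_1)² — independent of I — with the rest of income spent on q_2.
Plugging in: q_1* = (4·4/32.76)² = 0.2385, q_2* = 56.0464.
Expenditure on q_1: 32.76·0.2385 = 7.8144; share = 0.0337.

share on q_1 = 0.0337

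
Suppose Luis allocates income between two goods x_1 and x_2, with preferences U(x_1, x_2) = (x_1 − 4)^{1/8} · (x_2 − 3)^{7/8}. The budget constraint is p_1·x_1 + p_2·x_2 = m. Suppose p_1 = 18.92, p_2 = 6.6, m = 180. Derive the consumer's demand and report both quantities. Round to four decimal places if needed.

x_1* = 4.5584, x_2* = 14.2053

MRS = (1/7)·(x_2−3)/(x_1−4). Tangency with p_1/p_2 gives x_2−3 = 7·(p_1/p_2)·(x_1−4).
Substituting into the budget: x_1* = 4 + 0.125·(m − 4·p_1 − 3·p_2)/p_1, and x_2* = 3 + 0.875·(…)/p_2.
Discretionary income = 180 − 4·18.92 − 3·6.6 = 84.52; x_1* = 4 + 0.125·84.52/18.92 = 4.5584; x_2* = 3 + 0.875·84.52/6.6 = 14.2053.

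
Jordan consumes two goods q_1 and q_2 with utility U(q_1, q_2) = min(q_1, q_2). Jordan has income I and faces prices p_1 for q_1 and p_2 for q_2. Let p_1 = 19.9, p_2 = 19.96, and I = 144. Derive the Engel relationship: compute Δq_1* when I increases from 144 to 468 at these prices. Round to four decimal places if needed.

Δq_1* = 8.1284

Here 19.9 + 19.96 = 39.86, giving q_1* = 3.6126.
At I' = 468: q_1* = 11.7411. Change: 11.7411 − 3.6126 = 8.1284.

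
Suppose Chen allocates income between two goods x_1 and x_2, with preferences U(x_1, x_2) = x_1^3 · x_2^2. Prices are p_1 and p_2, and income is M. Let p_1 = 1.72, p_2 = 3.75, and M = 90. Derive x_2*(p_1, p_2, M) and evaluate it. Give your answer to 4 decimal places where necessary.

x_2* = 9.6

MU_x_1/MU_x_2 = (3·x_2)/(2·x_1); tangency sets this equal to p_1/p_2.
Rearranging, p_2·x_2 = (2/3)·p_1·x_1. Substituting into the budget gives p_1·x_1·(1 + (2/3)) = M.
Demand: x_1*(p_1,p_2,M) = 0.6·M/p_1 and x_2* = 0.4·M/p_2.
At p_1=1.72, p_2=3.75, M=90: x_2* = 0.4·90/3.75 = 9.6.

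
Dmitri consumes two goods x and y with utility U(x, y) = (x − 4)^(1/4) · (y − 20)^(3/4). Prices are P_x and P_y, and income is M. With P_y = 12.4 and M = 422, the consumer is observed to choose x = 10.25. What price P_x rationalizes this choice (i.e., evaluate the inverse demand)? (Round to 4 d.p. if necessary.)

MRS = (1/3)·(y−20)/(x−4). Tangency with P_x/P_y gives y−20 = 3·(P_x/P_y)·(x−4).
Substituting into the budget: x* = 4 + 0.25·(M − 4·P_x − 20·P_y)/P_x, and y* = 20 + 0.75·(…)/P_y.
Set x* = 10.25 in the demand function and solve for P_x: P_x = 6.

P_x = 6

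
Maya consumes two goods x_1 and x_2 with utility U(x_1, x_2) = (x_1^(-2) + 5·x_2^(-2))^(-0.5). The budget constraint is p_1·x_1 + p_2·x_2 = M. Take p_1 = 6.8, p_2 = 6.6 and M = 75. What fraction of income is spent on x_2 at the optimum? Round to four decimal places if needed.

With the ratio pinned down, the budget gives x_1* = M/(p_1 + p_2·(x_2/x_1)) and x_2* = (x_2/x_1)·x_1*.
Numerically x_2/x_1 = 1.727077, so x_1* = 75/(6.8 + 6.6·1.727077) = 4.1212 and x_2* = 1.727077·4.1212 = 7.1176.
Expenditure on x_2: 6.6·7.1176 = 46.976; share = 0.6263.

share on x_2 = 0.6263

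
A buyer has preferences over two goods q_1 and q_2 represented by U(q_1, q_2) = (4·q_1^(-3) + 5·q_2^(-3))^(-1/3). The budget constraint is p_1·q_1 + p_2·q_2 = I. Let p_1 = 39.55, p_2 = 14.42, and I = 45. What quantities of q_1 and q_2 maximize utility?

q_1* = 0.7605, q_2* = 1.0348

MU_q_1 ∝ 4·q_1^(-4), MU_q_2 ∝ 5·q_2^(-4), so MRS = (4/5)·(q_2/q_1)^(4) = p_1/p_2.
Hence q_2/q_1 = ((5/4)·p_1/p_2)^(1/(4)), i.e. raised to the 0.25 power.
Substitute q_2 = (q_2/q_1)·q_1 into the budget: q_1* = I/(p_1 + p_2·(q_2/q_1)).
Numerically q_2/q_1 = 1.360733, so q_1* = 45/(39.55 + 14.42·1.360733) = 0.7605 and q_2* = 1.360733·0.7605 = 1.0348.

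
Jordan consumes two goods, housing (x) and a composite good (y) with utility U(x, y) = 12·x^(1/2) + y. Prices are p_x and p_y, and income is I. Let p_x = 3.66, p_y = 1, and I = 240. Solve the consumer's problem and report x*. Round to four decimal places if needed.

Plugging in: x* = (6·1/3.66)² = 2.6874.

x* = 2.6874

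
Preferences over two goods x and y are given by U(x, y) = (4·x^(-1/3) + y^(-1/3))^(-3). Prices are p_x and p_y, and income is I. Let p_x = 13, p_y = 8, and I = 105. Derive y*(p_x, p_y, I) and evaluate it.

MU_x ∝ 4·x^(-4/3), MU_y ∝ y^(-4/3), so MRS = 4·(y/x)^(4/3) = p_x/p_y.
Solve for the ratio: y/x = [(1/4)·p_x/p_y]^(0.75).
With the ratio pinned down, the budget gives x* = I/(p_x + p_y·(y/x)) and y* = (y/x)·x*.
Numerically y/x = 0.508856, so x* = 105/(13 + 8·0.508856) = 6.1508 and y* = 0.508856·6.1508 = 3.1299.

y* = 3.1299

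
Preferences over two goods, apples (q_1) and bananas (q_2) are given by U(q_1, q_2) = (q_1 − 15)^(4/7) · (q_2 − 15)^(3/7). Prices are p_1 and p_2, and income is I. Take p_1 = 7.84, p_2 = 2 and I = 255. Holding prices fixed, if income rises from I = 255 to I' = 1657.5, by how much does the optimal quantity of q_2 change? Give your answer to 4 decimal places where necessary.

Δq_2* = 300.5357

MRS = (4/3)·(q_2−15)/(q_1−15). Tangency with p_1/p_2 gives q_2−15 = (3/4)·(p_1/p_2)·(q_1−15).
Substituting into the budget: q_1* = 15 + 4/7·(I − 15·p_1 − 15·p_2)/p_1, and q_2* = 15 + 3/7·(…)/p_2.
Discretionary income = 255 − 15·7.84 − 15·2 = 107.4; q_2* = 15 + 3/7·107.4/2 = 38.0143.
At I' = 1657.5: q_2* = 338.55. Change: 338.55 − 38.0143 = 300.5357.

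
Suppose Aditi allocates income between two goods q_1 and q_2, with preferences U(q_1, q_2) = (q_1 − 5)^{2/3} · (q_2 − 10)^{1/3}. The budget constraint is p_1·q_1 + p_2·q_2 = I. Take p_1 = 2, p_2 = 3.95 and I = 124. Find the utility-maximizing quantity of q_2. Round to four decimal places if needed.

q_2* = 16.2869

Let q_1' = q_1−5, q_2' = q_2−10. MRS = 2·q_2'/q_1' = p_1/p_2.
After buying the subsistence bundle (5, 10), a share 2/3 of the remaining income goes to q_1: q_1* = 5 + 2/3·(I − 5p_1 − 10p_2)/p_1.
Discretionary income = 124 − 5·2 − 10·3.95 = 74.5; q_2* = 10 + 1/3·74.5/3.95 = 16.2869.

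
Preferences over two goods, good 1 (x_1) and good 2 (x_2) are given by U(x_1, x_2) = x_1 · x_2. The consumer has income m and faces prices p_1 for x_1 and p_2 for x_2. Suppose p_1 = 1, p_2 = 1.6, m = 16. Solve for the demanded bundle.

x_1* = 8, x_2* = 5

Tangency: MRS = x_2/x_1 = p_1/p_2.
Rearranging, p_2·x_2 = p_1·x_1. Substituting into the budget gives p_1·x_1·(1 + 1) = m.
Demand: x_1*(p_1,p_2,m) = 0.5·m/p_1 and x_2* = 0.5·m/p_2.
At p_1=1, p_2=1.6, m=16: x_1* = 0.5·16/1 = 8, x_2* = 5.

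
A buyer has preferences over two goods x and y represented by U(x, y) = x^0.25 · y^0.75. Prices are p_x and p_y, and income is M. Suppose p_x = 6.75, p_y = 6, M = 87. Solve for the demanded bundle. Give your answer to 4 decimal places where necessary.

Demand: x*(p_x,p_y,M) = 0.25·M/p_x and y* = 0.75·M/p_y.
At p_x=6.75, p_y=6, M=87: x* = 0.25·87/6.75 = 3.2222, y* = 10.875.

x* = 3.2222, y* = 10.875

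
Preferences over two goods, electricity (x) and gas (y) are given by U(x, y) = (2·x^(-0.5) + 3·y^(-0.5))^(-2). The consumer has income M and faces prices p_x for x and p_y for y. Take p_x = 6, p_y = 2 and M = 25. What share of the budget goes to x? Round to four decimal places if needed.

share on x = 0.524

Numerically y/x = 2.725681, so x* = 25/(6 + 2·2.725681) = 2.1831 and y* = 2.725681·2.1831 = 5.9506.
Expenditure on x: 6·2.1831 = 13.0989; share = 0.524.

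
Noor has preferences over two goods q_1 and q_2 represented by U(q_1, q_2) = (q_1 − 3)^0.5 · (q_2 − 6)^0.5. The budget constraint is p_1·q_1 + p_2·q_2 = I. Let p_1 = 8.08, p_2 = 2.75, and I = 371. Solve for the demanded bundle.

MRS = (q_2−6)/(q_1−3). Tangency with p_1/p_2 gives q_2−6 = (p_1/p_2)·(q_1−3).
Substituting into the budget: q_1* = 3 + 0.5·(I − 3·p_1 − 6·p_2)/p_1, and q_2* = 6 + 0.5·(…)/p_2.
Discretionary income = 371 − 3·8.08 − 6·2.75 = 330.26; q_1* = 3 + 0.5·330.26/8.08 = 23.4369; q_2* = 6 + 0.5·330.26/2.75 = 66.0473.

q_1* = 23.4369, q_2* = 66.0473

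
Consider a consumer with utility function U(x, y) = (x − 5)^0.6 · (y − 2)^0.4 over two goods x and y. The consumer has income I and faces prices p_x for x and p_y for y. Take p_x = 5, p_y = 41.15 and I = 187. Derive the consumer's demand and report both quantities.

x* = 14.564, y* = 2.7747

Let x' = x−5, y' = y−2. MRS = (3/2)·y'/x' = p_x/p_y.
After buying the subsistence bundle (5, 2), a share 0.6 of the remaining income goes to x: x* = 5 + 0.6·(I − 5p_x − 2p_y)/p_x.
Discretionary income = 187 − 5·5 − 2·41.15 = 79.7; x* = 5 + 0.6·79.7/5 = 14.564; y* = 2 + 0.4·79.7/41.15 = 2.7747.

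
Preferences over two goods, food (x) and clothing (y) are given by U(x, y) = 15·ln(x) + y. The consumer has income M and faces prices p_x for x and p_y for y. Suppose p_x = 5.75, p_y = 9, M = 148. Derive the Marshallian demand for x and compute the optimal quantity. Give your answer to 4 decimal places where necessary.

At the given prices: x* = 15·9/5.75 = 23.4783.

x* = 23.4783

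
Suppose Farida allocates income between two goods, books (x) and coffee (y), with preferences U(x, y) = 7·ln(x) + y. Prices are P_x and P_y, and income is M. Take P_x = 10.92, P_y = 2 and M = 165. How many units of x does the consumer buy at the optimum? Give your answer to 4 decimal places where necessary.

x* = 1.2821

MU_x = 7/x, MU_y = 1. Tangency: 7/x = P_x/P_y.
So x*(P_x,P_y) = 7·P_y/P_x, independent of income; and y* = (M − 7·P_y)/P_y.
At the given prices: x* = 7·2/10.92 = 1.2821.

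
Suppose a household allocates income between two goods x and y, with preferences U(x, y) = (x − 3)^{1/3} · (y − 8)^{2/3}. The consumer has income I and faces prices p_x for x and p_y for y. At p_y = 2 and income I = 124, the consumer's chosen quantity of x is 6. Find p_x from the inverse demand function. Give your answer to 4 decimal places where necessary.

MRS = (1/2)·(y−8)/(x−3). Tangency with p_x/p_y gives y−8 = 2·(p_x/p_y)·(x−3).
After buying the subsistence bundle (3, 8), a share 1/3 of the remaining income goes to x: x* = 3 + 1/3·(I − 3p_x − 8p_y)/p_x.
Set x* = 6 in the demand function and solve for p_x: p_x = 9.

p_x = 9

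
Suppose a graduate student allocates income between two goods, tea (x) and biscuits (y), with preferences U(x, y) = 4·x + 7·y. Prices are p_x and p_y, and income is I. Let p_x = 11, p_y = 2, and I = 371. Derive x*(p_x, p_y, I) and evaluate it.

x* = 0

Perfect substitutes: compare marginal utility per dollar. 4/p_x vs 7/p_y → 0.3636 vs 3.5.
y gives more utility per dollar, so spend all income on y: y* = I/p_y, x* = 0.
Numerically: x* = 0, y* = 185.5.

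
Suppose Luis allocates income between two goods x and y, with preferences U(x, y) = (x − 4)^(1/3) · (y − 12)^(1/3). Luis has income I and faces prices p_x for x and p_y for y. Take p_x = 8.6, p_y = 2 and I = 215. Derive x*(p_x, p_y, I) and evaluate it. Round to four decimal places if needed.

Let x' = x−4, y' = y−12. MRS = y'/x' = p_x/p_y.
Substituting into the budget: x* = 4 + 0.5·(I − 4·p_x − 12·p_y)/p_x, and y* = 12 + 0.5·(…)/p_y.
Discretionary income = 215 − 4·8.6 − 12·2 = 156.6; x* = 4 + 0.5·156.6/8.6 = 13.1047.

x* = 13.1047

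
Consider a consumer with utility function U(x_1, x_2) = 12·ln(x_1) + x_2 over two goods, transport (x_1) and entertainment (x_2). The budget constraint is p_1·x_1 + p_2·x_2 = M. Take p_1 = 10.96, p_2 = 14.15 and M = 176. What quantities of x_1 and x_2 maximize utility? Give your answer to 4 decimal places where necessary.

Set MRS = p_1/p_2: (12/x_1)/1 = p_1/p_2.
So x_1*(p_1,p_2) = 12·p_2/p_1, independent of income; and x_2* = (M − 12·p_2)/p_2.
At the given prices: x_1* = 12·14.15/10.96 = 15.4927, and x_2* = 0.4382.

x_1* = 15.4927, x_2* = 0.4382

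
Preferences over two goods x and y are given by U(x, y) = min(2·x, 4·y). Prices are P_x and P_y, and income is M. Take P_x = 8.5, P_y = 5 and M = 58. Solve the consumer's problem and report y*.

Here 4·8.5 + 2·5 = 44, giving y* = 2.6364.

y* = 2.6364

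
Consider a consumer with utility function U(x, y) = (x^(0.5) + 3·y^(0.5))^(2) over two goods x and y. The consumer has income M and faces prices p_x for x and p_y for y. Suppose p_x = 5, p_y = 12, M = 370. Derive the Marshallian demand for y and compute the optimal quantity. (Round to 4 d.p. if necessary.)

y* = 24.3421

MRS = MU_x/MU_y = (1/3)·(y/x)^(0.5). Set equal to p_x/p_y.
Solve for the ratio: y/x = [3·p_x/p_y]^(2).
With the ratio pinned down, the budget gives x* = M/(p_x + p_y·(y/x)) and y* = (y/x)·x*.
Numerically y/x = 1.5625, so x* = 370/(5 + 12·1.5625) = 15.5789 and y* = 1.5625·15.5789 = 24.3421.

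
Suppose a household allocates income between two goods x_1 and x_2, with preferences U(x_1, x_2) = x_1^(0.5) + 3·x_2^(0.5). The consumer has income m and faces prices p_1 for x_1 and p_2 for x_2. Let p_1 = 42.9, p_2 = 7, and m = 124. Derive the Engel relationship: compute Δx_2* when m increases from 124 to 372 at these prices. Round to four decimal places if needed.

Δx_2* = 34.7977

With the ratio pinned down, the budget gives x_1* = m/(p_1 + p_2·(x_2/x_1)) and x_2* = (x_2/x_1)·x_1*.
Numerically x_2/x_1 = 338.03449, so x_1* = 124/(42.9 + 7·338.03449) = 0.0515 and x_2* = 338.03449·0.0515 = 17.3988.
At m' = 372: x_2* = 52.1965. Change: 52.1965 − 17.3988 = 34.7977.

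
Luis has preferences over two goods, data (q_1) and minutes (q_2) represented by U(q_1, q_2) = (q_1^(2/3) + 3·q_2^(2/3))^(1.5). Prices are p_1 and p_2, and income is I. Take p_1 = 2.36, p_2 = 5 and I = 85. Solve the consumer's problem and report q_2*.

MU_q_1 ∝ q_1^(-1/3), MU_q_2 ∝ 3·q_2^(-1/3), so MRS = (1/3)·(q_2/q_1)^(1/3) = p_1/p_2.
Solve for the ratio: q_2/q_1 = [3·p_1/p_2]^(3).
With the ratio pinned down, the budget gives q_1* = I/(p_1 + p_2·(q_2/q_1)) and q_2* = (q_2/q_1)·q_1*.
Numerically q_2/q_1 = 2.839159, so q_1* = 85/(2.36 + 5·2.839159) = 5.1342 and q_2* = 2.839159·5.1342 = 14.5767.

q_2* = 14.5767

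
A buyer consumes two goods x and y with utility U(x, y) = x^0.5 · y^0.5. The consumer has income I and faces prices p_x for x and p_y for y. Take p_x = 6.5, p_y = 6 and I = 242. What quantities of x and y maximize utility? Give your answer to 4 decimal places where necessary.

MU_x/MU_y = (0.5·y)/(0.5·x); tangency sets this equal to p_x/p_y.
So 0.5·p_y·y = 0.5·p_x·x; combined with the budget, a share 0.5 of income goes to x.
Demand: x*(p_x,p_y,I) = 0.5·I/p_x and y* = 0.5·I/p_y.
At p_x=6.5, p_y=6, I=242: x* = 0.5·242/6.5 = 18.6154, y* = 20.1667.

x* = 18.6154, y* = 20.1667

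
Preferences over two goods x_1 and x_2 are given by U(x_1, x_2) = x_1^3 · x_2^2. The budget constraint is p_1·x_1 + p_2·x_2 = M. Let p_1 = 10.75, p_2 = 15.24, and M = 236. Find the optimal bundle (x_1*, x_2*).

MU_x_1/MU_x_2 = (3·x_2)/(2·x_1); tangency sets this equal to p_1/p_2.
So 3·p_2·x_2 = 2·p_1·x_1; combined with the budget, a share 0.6 of income goes to x_1.
Demand: x_1*(p_1,p_2,M) = 0.6·M/p_1 and x_2* = 0.4·M/p_2.
At p_1=10.75, p_2=15.24, M=236: x_1* = 0.6·236/10.75 = 13.1721, x_2* = 6.1942.

x_1* = 13.1721, x_2* = 6.1942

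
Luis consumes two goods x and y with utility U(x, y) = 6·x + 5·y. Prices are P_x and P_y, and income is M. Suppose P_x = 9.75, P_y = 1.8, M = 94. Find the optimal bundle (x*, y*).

x* = 0, y* = 52.2222

Numerically: x* = 0, y* = 52.2222.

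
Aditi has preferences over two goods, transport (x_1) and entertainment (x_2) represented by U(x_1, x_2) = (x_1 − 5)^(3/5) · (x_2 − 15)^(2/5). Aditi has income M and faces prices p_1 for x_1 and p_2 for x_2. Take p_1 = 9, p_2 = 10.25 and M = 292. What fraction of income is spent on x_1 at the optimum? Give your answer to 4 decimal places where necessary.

This is Cobb-Douglas in (x_1−5, x_2−15): tangency gives 0.6·p_2·(x_2−15) = 0.4·p_1·(x_1−5).
After buying the subsistence bundle (5, 15), a share 0.6 of the remaining income goes to x_1: x_1* = 5 + 0.6·(M − 5p_1 − 15p_2)/p_1.
Discretionary income = 292 − 5·9 − 15·10.25 = 93.25; x_1* = 5 + 0.6·93.25/9 = 11.2167; x_2* = 15 + 0.4·93.25/10.25 = 18.639.
Expenditure on x_1: 9·11.2167 = 100.95; share = 0.3457.

share on x_1 = 0.3457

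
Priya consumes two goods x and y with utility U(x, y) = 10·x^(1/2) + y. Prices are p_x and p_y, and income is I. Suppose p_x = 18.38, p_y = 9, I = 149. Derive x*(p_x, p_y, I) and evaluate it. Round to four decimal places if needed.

x* = 5.9942

MU_x = 5/√x, MU_y = 1. Tangency: 5/√x = p_x/p_y.
Thus x* = (5·p_y/p_x)² — independent of I — with the rest of income spent on y.
Plugging in: x* = (5·9/18.38)² = 5.9942.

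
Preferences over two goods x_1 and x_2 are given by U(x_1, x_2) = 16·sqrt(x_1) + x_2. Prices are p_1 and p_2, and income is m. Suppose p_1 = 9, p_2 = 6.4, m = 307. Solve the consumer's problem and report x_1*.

Utility is quasi-linear in x_2; the FOC for x_1 is 8/√x_1 = p_1/p_2.
Solve: √x_1 = 8·p_2/p_1, so x_1*(p_1,p_2) = (8·p_2/p_1)², and x_2* = (m − p_1·x_1*)/p_2.
Plugging in: x_1* = (8·6.4/9)² = 32.3635.

x_1* = 32.3635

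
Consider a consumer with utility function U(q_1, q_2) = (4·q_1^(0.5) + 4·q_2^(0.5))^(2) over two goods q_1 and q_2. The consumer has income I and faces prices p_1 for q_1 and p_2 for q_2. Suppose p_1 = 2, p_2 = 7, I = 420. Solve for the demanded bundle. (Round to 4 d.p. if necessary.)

q_1* = 163.3333, q_2* = 13.3333

Substitute q_2 = (q_2/q_1)·q_1 into the budget: q_1* = I/(p_1 + p_2·(q_2/q_1)).
Numerically q_2/q_1 = 0.081633, so q_1* = 420/(2 + 7·0.081633) = 163.3333 and q_2* = 0.081633·163.3333 = 13.3333.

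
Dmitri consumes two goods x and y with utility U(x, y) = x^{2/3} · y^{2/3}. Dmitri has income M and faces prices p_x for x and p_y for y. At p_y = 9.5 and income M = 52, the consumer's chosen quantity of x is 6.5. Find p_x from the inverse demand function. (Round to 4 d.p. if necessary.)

MU_x/MU_y = (2/3·y)/(2/3·x); tangency sets this equal to p_x/p_y.
Rearranging, p_y·y = p_x·x. Substituting into the budget gives p_x·x·(1 + 1) = M.
Demand: x*(p_x,p_y,M) = 0.5·M/p_x and y* = 0.5·M/p_y.
Set x* = 6.5 in the demand function and solve for p_x: p_x = 4.

p_x = 4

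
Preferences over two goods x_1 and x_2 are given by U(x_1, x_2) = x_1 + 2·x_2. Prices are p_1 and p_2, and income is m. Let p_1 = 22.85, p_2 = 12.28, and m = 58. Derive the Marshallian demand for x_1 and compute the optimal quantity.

x_1* = 0

Perfect substitutes: compare marginal utility per dollar. 1/p_1 vs 2/p_2 → 0.0438 vs 0.1629.
x_2 gives more utility per dollar, so spend all income on x_2: x_2* = m/p_2, x_1* = 0.
Numerically: x_1* = 0, x_2* = 4.7231.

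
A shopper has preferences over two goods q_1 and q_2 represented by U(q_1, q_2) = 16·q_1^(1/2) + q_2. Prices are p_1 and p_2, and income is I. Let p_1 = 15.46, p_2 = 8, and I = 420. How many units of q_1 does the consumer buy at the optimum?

Set MRS = p_1/p_2: 8·q_1^(−1/2) = p_1/p_2.
Thus q_1* = (8·p_2/p_1)² — independent of I — with the rest of income spent on q_2.
Plugging in: q_1* = (8·8/15.46)² = 17.1372.

q_1* = 17.1372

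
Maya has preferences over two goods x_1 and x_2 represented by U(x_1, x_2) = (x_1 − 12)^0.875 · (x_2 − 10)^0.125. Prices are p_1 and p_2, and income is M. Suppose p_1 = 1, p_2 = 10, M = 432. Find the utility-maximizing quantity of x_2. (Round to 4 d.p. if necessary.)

Let x_1' = x_1−12, x_2' = x_2−10. MRS = 7·x_2'/x_1' = p_1/p_2.
Substituting into the budget: x_1* = 12 + 0.875·(M − 12·p_1 − 10·p_2)/p_1, and x_2* = 10 + 0.125·(…)/p_2.
Discretionary income = 432 − 12·1 − 10·10 = 320; x_2* = 10 + 0.125·320/10 = 14.

x_2* = 14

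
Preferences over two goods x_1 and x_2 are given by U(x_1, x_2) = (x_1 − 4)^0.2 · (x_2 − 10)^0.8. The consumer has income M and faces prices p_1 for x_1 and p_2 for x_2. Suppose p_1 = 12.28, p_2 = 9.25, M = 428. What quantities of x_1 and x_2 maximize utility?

Let x_1' = x_1−4, x_2' = x_2−10. MRS = (1/4)·x_2'/x_1' = p_1/p_2.
Substituting into the budget: x_1* = 4 + 0.2·(M − 4·p_1 − 10·p_2)/p_1, and x_2* = 10 + 0.8·(…)/p_2.
Discretionary income = 428 − 4·12.28 − 10·9.25 = 286.38; x_1* = 4 + 0.2·286.38/12.28 = 8.6642; x_2* = 10 + 0.8·286.38/9.25 = 34.768.

x_1* = 8.6642, x_2* = 34.768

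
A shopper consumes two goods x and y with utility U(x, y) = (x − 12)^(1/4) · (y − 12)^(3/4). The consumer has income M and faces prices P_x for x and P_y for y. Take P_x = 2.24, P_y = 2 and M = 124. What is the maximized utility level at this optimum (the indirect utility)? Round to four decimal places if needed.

V = 20.2527

Substituting into the budget: x* = 12 + 0.25·(M − 12·P_x − 12·P_y)/P_x, and y* = 12 + 0.75·(…)/P_y.
Discretionary income = 124 − 12·2.24 − 12·2 = 73.12; x* = 12 + 0.25·73.12/2.24 = 20.1607; y* = 12 + 0.75·73.12/2 = 39.42.
Utility at the optimum: U(20.1607, 39.42) = 20.2527.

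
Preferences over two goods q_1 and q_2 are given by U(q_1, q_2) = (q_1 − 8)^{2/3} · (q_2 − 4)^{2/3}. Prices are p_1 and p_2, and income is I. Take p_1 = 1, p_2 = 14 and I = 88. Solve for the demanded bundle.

q_1* = 20, q_2* = 4.8571

MRS = (q_2−4)/(q_1−8). Tangency with p_1/p_2 gives q_2−4 = (p_1/p_2)·(q_1−8).
Substituting into the budget: q_1* = 8 + 0.5·(I − 8·p_1 − 4·p_2)/p_1, and q_2* = 4 + 0.5·(…)/p_2.
Discretionary income = 88 − 8·1 − 4·14 = 24; q_1* = 8 + 0.5·24/1 = 20; q_2* = 4 + 0.5·24/14 = 4.8571.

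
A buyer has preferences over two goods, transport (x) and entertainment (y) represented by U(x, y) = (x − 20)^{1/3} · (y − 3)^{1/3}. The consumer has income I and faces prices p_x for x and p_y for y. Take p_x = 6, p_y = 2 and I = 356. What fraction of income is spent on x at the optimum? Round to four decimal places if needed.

share on x = 0.6601

After buying the subsistence bundle (20, 3), a share 0.5 of the remaining income goes to x: x* = 20 + 0.5·(I − 20p_x − 3p_y)/p_x.
Discretionary income = 356 − 20·6 − 3·2 = 230; x* = 20 + 0.5·230/6 = 39.1667; y* = 3 + 0.5·230/2 = 60.5.
Expenditure on x: 6·39.1667 = 235; share = 0.6601.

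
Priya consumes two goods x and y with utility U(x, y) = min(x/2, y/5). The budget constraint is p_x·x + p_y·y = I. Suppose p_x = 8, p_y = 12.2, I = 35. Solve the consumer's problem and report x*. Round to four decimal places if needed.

x* = 0.9091

Leontief preferences: the optimum is at the kink where x/2 = y/5, i.e. y = (5/2)·x.
Budget: p_x·x + p_y·(5/2)·x = I, so (2·p_x + 5·p_y)·x = 2·I.
Demand: x*(p_x,p_y,I) = 2·I/(2·p_x + 5·p_y), y* = 5·I/(2·p_x + 5·p_y).
Here 2·8 + 5·12.2 = 77, giving x* = 0.9091.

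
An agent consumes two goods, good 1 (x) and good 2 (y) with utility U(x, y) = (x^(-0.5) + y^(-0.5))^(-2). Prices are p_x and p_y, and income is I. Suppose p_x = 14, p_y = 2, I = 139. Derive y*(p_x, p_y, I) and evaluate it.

From the CES first-order condition, (y/x)^(1.5) = p_x/p_y.
Solve for the ratio: y/x = [p_x/p_y]^(2/3).
With the ratio pinned down, the budget gives x* = I/(p_x + p_y·(y/x)) and y* = (y/x)·x*.
Numerically y/x = 3.659306, so x* = 139/(14 + 2·3.659306) = 6.5201 and y* = 3.659306·6.5201 = 23.8591.

y* = 23.8591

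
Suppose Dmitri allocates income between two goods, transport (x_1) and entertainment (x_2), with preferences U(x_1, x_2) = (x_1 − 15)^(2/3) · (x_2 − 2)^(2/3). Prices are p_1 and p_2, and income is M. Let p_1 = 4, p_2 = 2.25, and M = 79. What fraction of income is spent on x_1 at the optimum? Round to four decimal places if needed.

MRS = (x_2−2)/(x_1−15). Tangency with p_1/p_2 gives x_2−2 = (p_1/p_2)·(x_1−15).
Substituting into the budget: x_1* = 15 + 0.5·(M − 15·p_1 − 2·p_2)/p_1, and x_2* = 2 + 0.5·(…)/p_2.
Discretionary income = 79 − 15·4 − 2·2.25 = 14.5; x_1* = 15 + 0.5·14.5/4 = 16.8125; x_2* = 2 + 0.5·14.5/2.25 = 5.2222.
Expenditure on x_1: 4·16.8125 = 67.25; share = 0.8513.

share on x_1 = 0.8513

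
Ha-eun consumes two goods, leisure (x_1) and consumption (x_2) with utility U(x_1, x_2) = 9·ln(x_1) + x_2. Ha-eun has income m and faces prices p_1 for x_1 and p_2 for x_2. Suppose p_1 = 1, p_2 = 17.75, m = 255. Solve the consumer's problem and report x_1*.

x_1* = 159.75

Set MRS = p_1/p_2: (9/x_1)/1 = p_1/p_2.
So x_1*(p_1,p_2) = 9·p_2/p_1, independent of income; and x_2* = (m − 9·p_2)/p_2.
At the given prices: x_1* = 9·17.75/1 = 159.75.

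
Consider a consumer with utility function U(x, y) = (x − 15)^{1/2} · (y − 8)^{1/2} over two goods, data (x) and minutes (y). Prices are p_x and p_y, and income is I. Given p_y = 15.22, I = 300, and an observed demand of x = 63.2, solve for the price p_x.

p_x = 1.6

MRS = (y−8)/(x−15). Tangency with p_x/p_y gives y−8 = (p_x/p_y)·(x−15).
After buying the subsistence bundle (15, 8), a share 0.5 of the remaining income goes to x: x* = 15 + 0.5·(I − 15p_x − 8p_y)/p_x.
Set x* = 63.2 in the demand function and solve for p_x: p_x = 1.6.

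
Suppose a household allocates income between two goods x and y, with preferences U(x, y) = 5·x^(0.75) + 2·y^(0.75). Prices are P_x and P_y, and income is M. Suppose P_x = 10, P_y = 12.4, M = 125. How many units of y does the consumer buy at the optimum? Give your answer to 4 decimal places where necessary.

MU_x ∝ 5·x^(-0.25), MU_y ∝ 2·y^(-0.25), so MRS = (5/2)·(y/x)^(0.25) = P_x/P_y.
Hence y/x = ((2/5)·P_x/P_y)^(1/(0.25)), i.e. raised to the 4 power.
With the ratio pinned down, the budget gives x* = M/(P_x + P_y·(y/x)) and y* = (y/x)·x*.
Numerically y/x = 0.010828, so x* = 125/(10 + 12.4·0.010828) = 12.3344 and y* = 0.010828·12.3344 = 0.1336.

y* = 0.1336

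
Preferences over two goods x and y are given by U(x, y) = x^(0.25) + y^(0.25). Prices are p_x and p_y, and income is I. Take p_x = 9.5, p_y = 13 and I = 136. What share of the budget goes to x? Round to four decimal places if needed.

With the ratio pinned down, the budget gives x* = I/(p_x + p_y·(y/x)) and y* = (y/x)·x*.
Numerically y/x = 0.658224, so x* = 136/(9.5 + 13·0.658224) = 7.5317 and y* = 0.658224·7.5317 = 4.9576.
Expenditure on x: 9.5·7.5317 = 71.5516; share = 0.5261.

share on x = 0.5261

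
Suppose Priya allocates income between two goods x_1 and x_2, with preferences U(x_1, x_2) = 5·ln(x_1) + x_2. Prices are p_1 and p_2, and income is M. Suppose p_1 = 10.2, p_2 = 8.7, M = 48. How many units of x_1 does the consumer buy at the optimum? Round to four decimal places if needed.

x_1* = 4.2647

So x_1*(p_1,p_2) = 5·p_2/p_1, independent of income; and x_2* = (M − 5·p_2)/p_2.
At the given prices: x_1* = 5·8.7/10.2 = 4.2647.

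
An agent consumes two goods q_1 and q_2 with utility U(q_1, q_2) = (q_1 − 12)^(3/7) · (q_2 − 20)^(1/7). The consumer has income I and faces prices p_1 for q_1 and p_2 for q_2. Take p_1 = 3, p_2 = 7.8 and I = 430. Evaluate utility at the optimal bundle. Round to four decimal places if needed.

This is Cobb-Douglas in (q_1−12, q_2−20): tangency gives 3/7·p_2·(q_2−20) = 1/7·p_1·(q_1−12).
After buying the subsistence bundle (12, 20), a share 0.75 of the remaining income goes to q_1: q_1* = 12 + 0.75·(I − 12p_1 − 20p_2)/p_1.
Discretionary income = 430 − 12·3 − 20·7.8 = 238; q_1* = 12 + 0.75·238/3 = 71.5; q_2* = 20 + 0.25·238/7.8 = 27.6282.
Utility at the optimum: U(71.5, 27.6282) = 7.7014.

V = 7.7014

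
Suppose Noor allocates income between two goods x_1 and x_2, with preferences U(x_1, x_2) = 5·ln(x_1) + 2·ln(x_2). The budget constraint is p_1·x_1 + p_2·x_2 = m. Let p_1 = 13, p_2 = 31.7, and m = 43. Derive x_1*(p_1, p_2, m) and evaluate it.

Demand: x_1*(p_1,p_2,m) = 5/7·m/p_1 and x_2* = 2/7·m/p_2.
At p_1=13, p_2=31.7, m=43: x_1* = 5/7·43/13 = 2.3626.

x_1* = 2.3626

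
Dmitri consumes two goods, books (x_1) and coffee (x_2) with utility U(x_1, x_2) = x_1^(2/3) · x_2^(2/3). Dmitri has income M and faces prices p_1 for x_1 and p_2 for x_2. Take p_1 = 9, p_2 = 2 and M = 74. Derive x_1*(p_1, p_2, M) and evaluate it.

x_1* = 4.1111

At p_1=9, p_2=2, M=74: x_1* = 0.5·74/9 = 4.1111.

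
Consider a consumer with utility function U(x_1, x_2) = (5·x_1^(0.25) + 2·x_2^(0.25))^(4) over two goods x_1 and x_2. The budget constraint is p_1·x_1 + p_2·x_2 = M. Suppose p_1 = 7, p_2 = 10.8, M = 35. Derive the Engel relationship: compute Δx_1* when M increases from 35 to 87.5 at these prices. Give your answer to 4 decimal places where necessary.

MRS = MU_x_1/MU_x_2 = (5/2)·(x_2/x_1)^(0.75). Set equal to p_1/p_2.
Solve for the ratio: x_2/x_1 = [(2/5)·p_1/p_2]^(4/3).
Substitute x_2 = (x_2/x_1)·x_1 into the budget: x_1* = M/(p_1 + p_2·(x_2/x_1)).
Numerically x_2/x_1 = 0.165315, so x_1* = 35/(7 + 10.8·0.165315) = 3.9839.
At M' = 87.5: x_1* = 9.9597. Change: 9.9597 − 3.9839 = 5.9758.

Δx_1* = 5.9758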